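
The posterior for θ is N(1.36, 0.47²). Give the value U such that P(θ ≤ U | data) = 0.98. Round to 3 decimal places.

Need U with P(θ ≤ U) = 0.98: U = 1.36 + z_{0.02}·0.47.
z = 2.054; U = 1.36 + 2.054 × 0.47 = 2.325.

2.325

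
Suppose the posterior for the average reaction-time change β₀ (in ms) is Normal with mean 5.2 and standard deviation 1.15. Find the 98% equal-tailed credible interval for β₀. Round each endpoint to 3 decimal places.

The posterior is symmetric, so the 98% equal-tailed interval is β₀ = 5.2 ± z·1.15 with z = 2.326.
Half-width: 2.326 × 1.15 = 2.675.
5.2 − 2.675 = 2.525; 5.2 + 2.675 = 7.875.

[2.525, 7.875]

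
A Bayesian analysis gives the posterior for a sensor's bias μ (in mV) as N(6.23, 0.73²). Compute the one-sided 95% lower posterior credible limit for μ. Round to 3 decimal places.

Need L with P(μ ≥ L) = 0.95: L = 6.23 − z_{0.05}·0.73.
z = 1.645; L = 6.23 − 1.645 × 0.73 = 5.029.

5.029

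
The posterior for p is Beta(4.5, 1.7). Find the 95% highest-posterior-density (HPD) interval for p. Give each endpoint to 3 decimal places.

[0.409, 0.993]

The posterior is unimodal and skewed, so the HPD interval has equal density at both endpoints and is the shortest 95% interval.
Solving f(0.409) = f(0.993) with F(0.993) − F(0.409) = 0.95 gives [0.409, 0.993].
For comparison, the equal-tailed interval is [0.350, 0.968]; the HPD is narrower and shifted toward the mode.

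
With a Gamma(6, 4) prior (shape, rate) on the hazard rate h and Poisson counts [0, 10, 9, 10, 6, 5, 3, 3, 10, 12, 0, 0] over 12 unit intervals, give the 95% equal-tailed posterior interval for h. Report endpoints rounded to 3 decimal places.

[3.632, 5.737]

Posterior: Gamma(6+68, 4+12) = Gamma(74, 16) (shape, rate).
Equal-tailed 95% interval: Gamma(74, 16) quantiles at 0.025 and 0.975.
Posterior mean ≈ 4.625, SD ≈ 0.538; a Normal approximation gives roughly [3.571, 5.679].
Exact: lower = 3.632; upper = 5.737.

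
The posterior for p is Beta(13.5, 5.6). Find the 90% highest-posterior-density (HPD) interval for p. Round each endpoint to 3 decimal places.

The posterior is unimodal and skewed, so the HPD interval has equal density at both endpoints and is the shortest 90% interval.
Solving f(0.545) = f(0.874) with F(0.874) − F(0.545) = 0.90 gives [0.545, 0.874].
For comparison, the equal-tailed interval is [0.528, 0.861]; the HPD is narrower and shifted toward the mode.

[0.545, 0.874]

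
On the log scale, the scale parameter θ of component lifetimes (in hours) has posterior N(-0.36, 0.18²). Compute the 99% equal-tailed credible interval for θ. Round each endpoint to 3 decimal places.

[0.439, 1.109]

On the log scale the 99% interval is -0.36 ± 2.576 × 0.18 = [-0.8236, 0.1036].
Exponentiate: [e^-0.8236, e^0.1036] = [0.439, 1.109].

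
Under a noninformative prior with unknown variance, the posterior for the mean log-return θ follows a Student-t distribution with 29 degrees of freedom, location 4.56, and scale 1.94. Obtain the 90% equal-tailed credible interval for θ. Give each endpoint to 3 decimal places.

The t_29 distribution is symmetric; the 90% interval is 4.56 ± t·1.94 with t_{0.95,29} = 1.699.
Half-width: 1.699 × 1.94 = 3.296.
4.56 − 3.296 = 1.264; 4.56 + 3.296 = 7.856.

[1.264, 7.856]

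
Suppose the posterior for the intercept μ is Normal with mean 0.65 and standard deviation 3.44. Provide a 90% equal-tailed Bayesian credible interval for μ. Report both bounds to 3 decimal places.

The posterior is symmetric, so the 90% equal-tailed interval is μ = 0.65 ± z·3.44 with z = 1.645.
Half-width: 1.645 × 3.44 = 5.658.
0.65 − 5.658 = -5.008; 0.65 + 5.658 = 6.308.

[-5.008, 6.308]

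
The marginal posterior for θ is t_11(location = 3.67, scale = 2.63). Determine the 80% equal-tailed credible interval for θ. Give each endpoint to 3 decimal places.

The t_11 distribution is symmetric; the 80% interval is 3.67 ± t·2.63 with t_{0.9,11} = 1.363.
Half-width: 1.363 × 2.63 = 3.586.
3.67 − 3.586 = 0.084; 3.67 + 3.586 = 7.256.

[0.084, 7.256]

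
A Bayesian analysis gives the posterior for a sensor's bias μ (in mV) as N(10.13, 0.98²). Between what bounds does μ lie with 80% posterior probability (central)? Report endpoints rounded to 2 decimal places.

[8.87, 11.39]

The posterior is symmetric, so the 80% equal-tailed interval is μ = 10.13 ± z·0.98 with z = 1.282.
Half-width: 1.282 × 0.98 = 1.26.
10.13 − 1.26 = 8.87; 10.13 + 1.26 = 11.39.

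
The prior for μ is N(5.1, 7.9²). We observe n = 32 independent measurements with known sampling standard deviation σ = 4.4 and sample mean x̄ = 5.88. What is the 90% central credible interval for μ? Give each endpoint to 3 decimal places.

[4.599, 7.146]

Posterior precision = 1/7.9² + 32/4.4² = 0.0160 + 1.6529 = 1.6689, so posterior SD = 0.7741.
Posterior mean = (5.1/7.9² + 32·5.88/4.4²) / 1.6689 = 5.8725.
Interval: 5.8725 ± 1.645 × 0.7741 → [4.599, 7.146].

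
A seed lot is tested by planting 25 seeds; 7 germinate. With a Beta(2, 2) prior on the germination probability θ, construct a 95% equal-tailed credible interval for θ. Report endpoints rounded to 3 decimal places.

Posterior: Beta(2+7, 2+18) = Beta(9, 20).
Equal-tailed 95% interval: the 0.025 and 0.975 quantiles of Beta(9, 20).
Posterior mean ≈ 0.310, SD ≈ 0.084; a Normal approximation gives roughly [0.145, 0.476].
Exact: F⁻¹(0.025) = 0.159; F⁻¹(0.975) = 0.487.

[0.159, 0.487]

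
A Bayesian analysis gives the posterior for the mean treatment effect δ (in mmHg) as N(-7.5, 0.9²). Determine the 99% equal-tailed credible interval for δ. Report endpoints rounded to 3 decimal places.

The posterior is symmetric, so the 99% equal-tailed interval is δ = -7.5 ± z·0.9 with z = 2.576.
Half-width: 2.576 × 0.9 = 2.318.
-7.5 − 2.318 = -9.818; -7.5 + 2.318 = -5.182.

[-9.818, -5.182]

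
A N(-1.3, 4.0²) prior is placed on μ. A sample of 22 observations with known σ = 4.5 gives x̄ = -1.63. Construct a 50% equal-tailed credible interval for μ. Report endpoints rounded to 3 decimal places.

[-2.241, -0.983]

Posterior precision = 1/4.0² + 22/4.5² = 0.0625 + 1.0864 = 1.1489, so posterior SD = 0.9329.
Posterior mean = (-1.3/4.0² + 22·-1.63/4.5²) / 1.1489 = -1.6120.
Interval: -1.6120 ± 0.674 × 0.9329 → [-2.241, -0.983].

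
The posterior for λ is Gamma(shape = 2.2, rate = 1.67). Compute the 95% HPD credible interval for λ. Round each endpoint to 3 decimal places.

[0.046, 3.054]

The posterior is unimodal and skewed, so the HPD interval has equal density at both endpoints and is the shortest 95% interval.
Solving f(0.046) = f(3.054) with F(3.054) − F(0.046) = 0.95 gives [0.046, 3.054].
For comparison, the equal-tailed interval is [0.184, 3.542]; the HPD is narrower and shifted toward the mode.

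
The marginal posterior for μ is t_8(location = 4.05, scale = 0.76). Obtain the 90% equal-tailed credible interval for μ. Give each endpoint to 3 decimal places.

[2.637, 5.463]

The t_8 distribution is symmetric; the 90% interval is 4.05 ± t·0.76 with t_{0.95,8} = 1.860.
Half-width: 1.860 × 0.76 = 1.413.
4.05 − 1.413 = 2.637; 4.05 + 1.413 = 5.463.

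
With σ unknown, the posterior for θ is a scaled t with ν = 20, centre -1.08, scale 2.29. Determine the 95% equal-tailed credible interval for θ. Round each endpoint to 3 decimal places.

The t_20 distribution is symmetric; the 95% interval is -1.08 ± t·2.29 with t_{0.975,20} = 2.086.
Half-width: 2.086 × 2.29 = 4.777.
-1.08 − 4.777 = -5.857; -1.08 + 4.777 = 3.697.

[-5.857, 3.697]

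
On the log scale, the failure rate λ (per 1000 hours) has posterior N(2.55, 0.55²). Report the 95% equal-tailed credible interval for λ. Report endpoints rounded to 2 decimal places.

[4.36, 37.64]

On the log scale the 95% interval is 2.55 ± 1.960 × 0.55 = [1.4720, 3.6280].
Exponentiate: [e^1.4720, e^3.6280] = [4.36, 37.64].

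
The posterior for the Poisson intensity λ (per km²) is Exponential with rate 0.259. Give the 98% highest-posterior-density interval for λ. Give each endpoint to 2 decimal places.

The exponential density is strictly decreasing on [0, ∞), so the HPD interval is anchored at 0: [0, q] with P(λ ≤ q) = 0.98.
q = −ln(1 − 0.98) / 0.259 = 3.9120 / 0.259 = 15.10.

[0.00, 15.10]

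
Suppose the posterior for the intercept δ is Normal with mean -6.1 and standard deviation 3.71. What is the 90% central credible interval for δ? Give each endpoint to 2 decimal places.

The posterior is symmetric, so the 90% equal-tailed interval is δ = -6.1 ± z·3.71 with z = 1.645.
Half-width: 1.645 × 3.71 = 6.10.
-6.1 − 6.10 = -12.20; -6.1 + 6.10 = 0.00.

[-12.20, 0.00]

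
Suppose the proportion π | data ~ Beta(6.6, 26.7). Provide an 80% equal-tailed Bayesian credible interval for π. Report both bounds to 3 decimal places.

[0.115, 0.289]

Posterior: Beta(6.6, 26.7).
Equal-tailed 80% interval: the 0.1 and 0.9 quantiles of Beta(6.6, 26.7).
Posterior mean ≈ 0.198, SD ≈ 0.068; a Normal approximation gives roughly [0.111, 0.285].
Exact: F⁻¹(0.1) = 0.115; F⁻¹(0.9) = 0.289.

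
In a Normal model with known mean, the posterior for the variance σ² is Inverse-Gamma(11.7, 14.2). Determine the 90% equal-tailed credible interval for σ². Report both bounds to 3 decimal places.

[0.796, 2.121]

Inverse-Gamma(11.7, 14.2) quantiles: F⁻¹(0.05) and F⁻¹(0.95).
Equivalently, 1/σ² ~ Gamma(11.7, rate = 14.2); invert its 0.95 and 0.05 quantiles.
Posterior mean ≈ 1.327, SD ≈ 0.426; a Normal approximation gives roughly [0.626, 2.028].
Exact: lower = 0.796; upper = 2.121.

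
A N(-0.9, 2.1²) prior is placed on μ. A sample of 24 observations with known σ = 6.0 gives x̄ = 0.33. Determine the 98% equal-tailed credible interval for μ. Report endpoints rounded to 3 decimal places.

[-2.443, 2.479]

Posterior precision = 1/2.1² + 24/6.0² = 0.2268 + 0.6667 = 0.8934, so posterior SD = 1.0580.
Posterior mean = (-0.9/2.1² + 24·0.33/6.0²) / 0.8934 = 0.0178.
Interval: 0.0178 ± 2.326 × 1.0580 → [-2.443, 2.479].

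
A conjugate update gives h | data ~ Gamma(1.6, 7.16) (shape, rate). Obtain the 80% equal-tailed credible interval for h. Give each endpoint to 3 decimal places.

Posterior: Gamma(shape 1.6, rate 7.16).
Equal-tailed 80% interval: Gamma(1.6, 7.16) quantiles at 0.1 and 0.9.
Posterior mean ≈ 0.223, SD ≈ 0.177; a Normal approximation gives roughly [-0.003, 0.450].
Exact: lower = 0.047; upper = 0.458.

[0.047, 0.458]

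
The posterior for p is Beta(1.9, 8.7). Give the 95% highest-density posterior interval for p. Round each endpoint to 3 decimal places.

[0.005, 0.398]

The posterior is unimodal and skewed, so the HPD interval has equal density at both endpoints and is the shortest 95% interval.
Solving f(0.005) = f(0.398) with F(0.398) − F(0.005) = 0.95 gives [0.005, 0.398].
For comparison, the equal-tailed interval is [0.023, 0.447]; the HPD is narrower and shifted toward the mode.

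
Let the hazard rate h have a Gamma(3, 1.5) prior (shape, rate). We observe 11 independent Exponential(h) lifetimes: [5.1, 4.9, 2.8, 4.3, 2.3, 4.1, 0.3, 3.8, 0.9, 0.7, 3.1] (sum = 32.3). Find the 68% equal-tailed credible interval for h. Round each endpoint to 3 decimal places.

[0.305, 0.523]

Posterior: Gamma(3+11, 1.5+32.3) = Gamma(14, 33.8) (shape, rate).
Equal-tailed 68% interval: Gamma(14, 33.8) quantiles at 0.16 and 0.84.
Posterior mean ≈ 0.414, SD ≈ 0.111; a Normal approximation gives roughly [0.304, 0.524].
Exact: lower = 0.305; upper = 0.523.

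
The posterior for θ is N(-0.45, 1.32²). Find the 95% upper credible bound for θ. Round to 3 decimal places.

1.721

Need U with P(θ ≤ U) = 0.95: U = -0.45 + z_{0.05}·1.32.
z = 1.645; U = -0.45 + 1.645 × 1.32 = 1.721.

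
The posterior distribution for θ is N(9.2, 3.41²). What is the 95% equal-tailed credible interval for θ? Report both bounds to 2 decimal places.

The posterior is symmetric, so the 95% equal-tailed interval is θ = 9.2 ± z·3.41 with z = 1.960.
Half-width: 1.960 × 3.41 = 6.68.
9.2 − 6.68 = 2.52; 9.2 + 6.68 = 15.88.

[2.52, 15.88]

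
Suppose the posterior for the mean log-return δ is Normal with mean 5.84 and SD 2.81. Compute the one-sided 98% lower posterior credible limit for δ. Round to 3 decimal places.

0.069

Need L with P(δ ≥ L) = 0.98: L = 5.84 − z_{0.02}·2.81.
z = 2.054; L = 5.84 − 2.054 × 2.81 = 0.069.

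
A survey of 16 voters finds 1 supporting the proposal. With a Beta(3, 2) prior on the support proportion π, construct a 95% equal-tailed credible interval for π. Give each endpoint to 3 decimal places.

[0.057, 0.379]

Posterior: Beta(3+1, 2+15) = Beta(4, 17).
Equal-tailed 95% interval: the 0.025 and 0.975 quantiles of Beta(4, 17).
Posterior mean ≈ 0.190, SD ≈ 0.084; a Normal approximation gives roughly [0.026, 0.355].
Exact: F⁻¹(0.025) = 0.057; F⁻¹(0.975) = 0.379.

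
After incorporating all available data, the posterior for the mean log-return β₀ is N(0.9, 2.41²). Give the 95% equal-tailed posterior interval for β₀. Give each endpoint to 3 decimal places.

[-3.824, 5.624]

The posterior is symmetric, so the 95% equal-tailed interval is β₀ = 0.9 ± z·2.41 with z = 1.960.
Half-width: 1.960 × 2.41 = 4.724.
0.9 − 4.724 = -3.824; 0.9 + 4.724 = 5.624.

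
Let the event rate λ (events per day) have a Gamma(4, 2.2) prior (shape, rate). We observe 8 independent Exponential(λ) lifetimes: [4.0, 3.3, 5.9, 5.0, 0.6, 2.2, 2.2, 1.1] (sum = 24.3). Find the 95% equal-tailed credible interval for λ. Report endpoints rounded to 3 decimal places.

Posterior: Gamma(4+8, 2.2+24.3) = Gamma(12, 26.5) (shape, rate).
Equal-tailed 95% interval: Gamma(12, 26.5) quantiles at 0.025 and 0.975.
Posterior mean ≈ 0.453, SD ≈ 0.131; a Normal approximation gives roughly [0.197, 0.709].
Exact: lower = 0.234; upper = 0.743.

[0.234, 0.743]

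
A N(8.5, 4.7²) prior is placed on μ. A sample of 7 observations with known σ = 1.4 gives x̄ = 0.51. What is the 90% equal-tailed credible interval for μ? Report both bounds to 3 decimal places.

Posterior precision = 1/4.7² + 7/1.4² = 0.0453 + 3.5714 = 3.6167, so posterior SD = 0.5258.
Posterior mean = (8.5/4.7² + 7·0.51/1.4²) / 3.6167 = 0.6100.
Interval: 0.6100 ± 1.645 × 0.5258 → [-0.255, 1.475].

[-0.255, 1.475]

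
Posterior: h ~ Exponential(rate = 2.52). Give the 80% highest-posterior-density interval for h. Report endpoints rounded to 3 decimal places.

The exponential density is strictly decreasing on [0, ∞), so the HPD interval is anchored at 0: [0, q] with P(h ≤ q) = 0.80.
q = −ln(1 − 0.80) / 2.52 = 1.6094 / 2.52 = 0.639.

[0.000, 0.639]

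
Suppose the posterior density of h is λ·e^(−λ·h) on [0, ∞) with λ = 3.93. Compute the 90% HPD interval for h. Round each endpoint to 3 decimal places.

The exponential density is strictly decreasing on [0, ∞), so the HPD interval is anchored at 0: [0, q] with P(h ≤ q) = 0.90.
q = −ln(1 − 0.90) / 3.93 = 2.3026 / 3.93 = 0.586.

[0.000, 0.586]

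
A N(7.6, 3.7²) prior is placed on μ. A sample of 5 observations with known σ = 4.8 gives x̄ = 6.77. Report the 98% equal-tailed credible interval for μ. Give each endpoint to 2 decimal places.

[2.66, 11.30]

Posterior precision = 1/3.7² + 5/4.8² = 0.0730 + 0.2170 = 0.2901, so posterior SD = 1.8568.
Posterior mean = (7.6/3.7² + 5·6.77/4.8²) / 0.2901 = 6.9790.
Interval: 6.9790 ± 2.326 × 1.8568 → [2.66, 11.30].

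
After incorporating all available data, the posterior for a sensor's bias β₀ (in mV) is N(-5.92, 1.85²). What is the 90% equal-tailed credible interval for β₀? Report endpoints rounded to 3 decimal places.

The posterior is symmetric, so the 90% equal-tailed interval is β₀ = -5.92 ± z·1.85 with z = 1.645.
Half-width: 1.645 × 1.85 = 3.043.
-5.92 − 3.043 = -8.963; -5.92 + 3.043 = -2.877.

[-8.963, -2.877]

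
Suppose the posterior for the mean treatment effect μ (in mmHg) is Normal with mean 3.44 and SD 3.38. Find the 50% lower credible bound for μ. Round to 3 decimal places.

Need L with P(μ ≥ L) = 0.50: L = 3.44 − z_{0.5}·3.38.
z = 0.000; L = 3.44 − 0.000 × 3.38 = 3.440.

3.440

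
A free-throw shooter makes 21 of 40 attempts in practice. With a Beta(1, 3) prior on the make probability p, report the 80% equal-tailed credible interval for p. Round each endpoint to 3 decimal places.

[0.404, 0.596]

Posterior: Beta(1+21, 3+19) = Beta(22, 22).
Equal-tailed 80% interval: the 0.1 and 0.9 quantiles of Beta(22, 22).
Posterior mean ≈ 0.500, SD ≈ 0.075; a Normal approximation gives roughly [0.404, 0.596].
Exact: F⁻¹(0.1) = 0.404; F⁻¹(0.9) = 0.596.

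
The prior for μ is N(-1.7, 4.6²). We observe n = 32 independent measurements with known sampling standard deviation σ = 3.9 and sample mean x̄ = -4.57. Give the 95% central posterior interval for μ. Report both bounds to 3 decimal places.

Posterior precision = 1/4.6² + 32/3.9² = 0.0473 + 2.1039 = 2.1511, so posterior SD = 0.6818.
Posterior mean = (-1.7/4.6² + 32·-4.57/3.9²) / 2.1511 = -4.5069.
Interval: -4.5069 ± 1.960 × 0.6818 → [-5.843, -3.171].

[-5.843, -3.171]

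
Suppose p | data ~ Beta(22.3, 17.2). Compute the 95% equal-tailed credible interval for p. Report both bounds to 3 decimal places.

Posterior: Beta(22.3, 17.2).
Equal-tailed 95% interval: the 0.025 and 0.975 quantiles of Beta(22.3, 17.2).
Posterior mean ≈ 0.565, SD ≈ 0.078; a Normal approximation gives roughly [0.412, 0.717].
Exact: F⁻¹(0.025) = 0.410; F⁻¹(0.975) = 0.713.

[0.410, 0.713]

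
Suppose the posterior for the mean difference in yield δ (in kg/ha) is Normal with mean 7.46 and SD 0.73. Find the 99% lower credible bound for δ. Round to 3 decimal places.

5.762

Need L with P(δ ≥ L) = 0.99: L = 7.46 − z_{0.01}·0.73.
z = 2.326; L = 7.46 − 2.326 × 0.73 = 5.762.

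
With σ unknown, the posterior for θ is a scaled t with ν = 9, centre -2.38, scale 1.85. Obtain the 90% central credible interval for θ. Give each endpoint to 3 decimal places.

[-5.771, 1.011]

The t_9 distribution is symmetric; the 90% interval is -2.38 ± t·1.85 with t_{0.95,9} = 1.833.
Half-width: 1.833 × 1.85 = 3.391.
-2.38 − 3.391 = -5.771; -2.38 + 3.391 = 1.011.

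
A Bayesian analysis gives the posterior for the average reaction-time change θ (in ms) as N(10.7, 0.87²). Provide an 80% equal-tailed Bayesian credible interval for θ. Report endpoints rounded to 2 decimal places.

The posterior is symmetric, so the 80% equal-tailed interval is θ = 10.7 ± z·0.87 with z = 1.282.
Half-width: 1.282 × 0.87 = 1.11.
10.7 − 1.11 = 9.59; 10.7 + 1.11 = 11.81.

[9.59, 11.81]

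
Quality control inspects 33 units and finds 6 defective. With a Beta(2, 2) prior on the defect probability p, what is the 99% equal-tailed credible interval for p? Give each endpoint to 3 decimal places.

[0.076, 0.412]

Posterior: Beta(2+6, 2+27) = Beta(8, 29).
Equal-tailed 99% interval: the 0.005 and 0.995 quantiles of Beta(8, 29).
Posterior mean ≈ 0.216, SD ≈ 0.067; a Normal approximation gives roughly [0.044, 0.388].
Exact: F⁻¹(0.005) = 0.076; F⁻¹(0.995) = 0.412.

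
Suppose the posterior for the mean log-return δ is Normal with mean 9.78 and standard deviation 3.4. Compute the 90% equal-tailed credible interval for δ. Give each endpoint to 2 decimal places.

The posterior is symmetric, so the 90% equal-tailed interval is δ = 9.78 ± z·3.4 with z = 1.645.
Half-width: 1.645 × 3.4 = 5.59.
9.78 − 5.59 = 4.19; 9.78 + 5.59 = 15.37.

[4.19, 15.37]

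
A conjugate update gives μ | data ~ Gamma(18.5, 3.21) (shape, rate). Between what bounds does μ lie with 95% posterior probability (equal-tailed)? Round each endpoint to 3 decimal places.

[3.443, 8.671]

Posterior: Gamma(shape 18.5, rate 3.21).
Equal-tailed 95% interval: Gamma(18.5, 3.21) quantiles at 0.025 and 0.975.
Posterior mean ≈ 5.763, SD ≈ 1.340; a Normal approximation gives roughly [3.137, 8.389].
Exact: lower = 3.443; upper = 8.671.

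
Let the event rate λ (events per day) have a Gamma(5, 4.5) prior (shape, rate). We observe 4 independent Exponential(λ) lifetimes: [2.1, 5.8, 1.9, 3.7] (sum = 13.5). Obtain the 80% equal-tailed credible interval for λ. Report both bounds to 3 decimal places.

Posterior: Gamma(5+4, 4.5+13.5) = Gamma(9, 18.0) (shape, rate).
Equal-tailed 80% interval: Gamma(9, 18.0) quantiles at 0.1 and 0.9.
Posterior mean ≈ 0.500, SD ≈ 0.167; a Normal approximation gives roughly [0.286, 0.714].
Exact: lower = 0.302; upper = 0.722.

[0.302, 0.722]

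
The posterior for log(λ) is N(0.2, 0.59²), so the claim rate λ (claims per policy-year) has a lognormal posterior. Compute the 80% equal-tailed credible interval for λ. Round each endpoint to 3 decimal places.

[0.573, 2.602]

On the log scale the 80% interval is 0.2 ± 1.282 × 0.59 = [-0.5561, 0.9561].
Exponentiate: [e^-0.5561, e^0.9561] = [0.573, 2.602].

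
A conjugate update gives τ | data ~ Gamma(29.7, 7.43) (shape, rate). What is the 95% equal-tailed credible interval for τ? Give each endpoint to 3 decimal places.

Posterior: Gamma(shape 29.7, rate 7.43).
Equal-tailed 95% interval: Gamma(29.7, 7.43) quantiles at 0.025 and 0.975.
Posterior mean ≈ 3.997, SD ≈ 0.733; a Normal approximation gives roughly [2.560, 5.435].
Exact: lower = 2.691; upper = 5.558.

[2.691, 5.558]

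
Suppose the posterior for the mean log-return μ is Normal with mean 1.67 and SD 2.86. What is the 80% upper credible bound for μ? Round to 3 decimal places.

4.077

Need U with P(μ ≤ U) = 0.80: U = 1.67 + z_{0.2}·2.86.
z = 0.842; U = 1.67 + 0.842 × 2.86 = 4.077.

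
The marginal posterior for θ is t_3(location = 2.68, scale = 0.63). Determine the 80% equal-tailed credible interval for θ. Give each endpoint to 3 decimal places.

The t_3 distribution is symmetric; the 80% interval is 2.68 ± t·0.63 with t_{0.9,3} = 1.638.
Half-width: 1.638 × 0.63 = 1.032.
2.68 − 1.032 = 1.648; 2.68 + 1.032 = 3.712.

[1.648, 3.712]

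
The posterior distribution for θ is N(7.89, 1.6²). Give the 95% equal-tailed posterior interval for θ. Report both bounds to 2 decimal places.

[4.75, 11.03]

The posterior is symmetric, so the 95% equal-tailed interval is θ = 7.89 ± z·1.6 with z = 1.960.
Half-width: 1.960 × 1.6 = 3.14.
7.89 − 3.14 = 4.75; 7.89 + 3.14 = 11.03.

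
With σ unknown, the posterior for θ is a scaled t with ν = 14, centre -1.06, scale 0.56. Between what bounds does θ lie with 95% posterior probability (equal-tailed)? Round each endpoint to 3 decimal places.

[-2.261, 0.141]

The t_14 distribution is symmetric; the 95% interval is -1.06 ± t·0.56 with t_{0.975,14} = 2.145.
Half-width: 2.145 × 0.56 = 1.201.
-1.06 − 1.201 = -2.261; -1.06 + 1.201 = 0.141.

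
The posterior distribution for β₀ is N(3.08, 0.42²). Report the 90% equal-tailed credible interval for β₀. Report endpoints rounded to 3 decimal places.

The posterior is symmetric, so the 90% equal-tailed interval is β₀ = 3.08 ± z·0.42 with z = 1.645.
Half-width: 1.645 × 0.42 = 0.691.
3.08 − 0.691 = 2.389; 3.08 + 0.691 = 3.771.

[2.389, 3.771]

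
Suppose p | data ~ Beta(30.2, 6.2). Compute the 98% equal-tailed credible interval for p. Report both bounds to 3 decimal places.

[0.663, 0.944]

Posterior: Beta(30.2, 6.2).
Equal-tailed 98% interval: the 0.01 and 0.99 quantiles of Beta(30.2, 6.2).
Posterior mean ≈ 0.830, SD ≈ 0.061; a Normal approximation gives roughly [0.687, 0.973].
Exact: F⁻¹(0.01) = 0.663; F⁻¹(0.99) = 0.944.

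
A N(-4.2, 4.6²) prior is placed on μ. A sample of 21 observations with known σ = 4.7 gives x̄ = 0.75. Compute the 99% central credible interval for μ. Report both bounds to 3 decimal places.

Posterior precision = 1/4.6² + 21/4.7² = 0.0473 + 0.9507 = 0.9979, so posterior SD = 1.0010.
Posterior mean = (-4.2/4.6² + 21·0.75/4.7²) / 0.9979 = 0.5156.
Interval: 0.5156 ± 2.576 × 1.0010 → [-2.063, 3.094].

[-2.063, 3.094]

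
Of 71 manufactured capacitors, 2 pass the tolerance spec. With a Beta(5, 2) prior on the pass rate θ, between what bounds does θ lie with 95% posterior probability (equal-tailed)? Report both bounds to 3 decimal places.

[0.037, 0.162]

Posterior: Beta(5+2, 2+69) = Beta(7, 71).
Equal-tailed 95% interval: the 0.025 and 0.975 quantiles of Beta(7, 71).
Posterior mean ≈ 0.090, SD ≈ 0.032; a Normal approximation gives roughly [0.027, 0.153].
Exact: F⁻¹(0.025) = 0.037; F⁻¹(0.975) = 0.162.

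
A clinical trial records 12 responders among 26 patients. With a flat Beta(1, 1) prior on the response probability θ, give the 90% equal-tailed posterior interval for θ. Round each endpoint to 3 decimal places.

[0.313, 0.618]

Posterior: Beta(1+12, 1+14) = Beta(13, 15).
Equal-tailed 90% interval: the 0.05 and 0.95 quantiles of Beta(13, 15).
Posterior mean ≈ 0.464, SD ≈ 0.093; a Normal approximation gives roughly [0.312, 0.617].
Exact: F⁻¹(0.05) = 0.313; F⁻¹(0.95) = 0.618.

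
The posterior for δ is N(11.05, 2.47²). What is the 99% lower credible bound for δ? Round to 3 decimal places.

Need L with P(δ ≥ L) = 0.99: L = 11.05 − z_{0.01}·2.47.
z = 2.326; L = 11.05 − 2.326 × 2.47 = 5.304.

5.304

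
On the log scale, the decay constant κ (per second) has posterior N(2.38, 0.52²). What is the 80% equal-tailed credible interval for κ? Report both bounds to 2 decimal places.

On the log scale the 80% interval is 2.38 ± 1.282 × 0.52 = [1.7136, 3.0464].
Exponentiate: [e^1.7136, e^3.0464] = [5.55, 21.04].

[5.55, 21.04]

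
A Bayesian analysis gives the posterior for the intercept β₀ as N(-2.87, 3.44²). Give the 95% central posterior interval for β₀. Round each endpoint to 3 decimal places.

The posterior is symmetric, so the 95% equal-tailed interval is β₀ = -2.87 ± z·3.44 with z = 1.960.
Half-width: 1.960 × 3.44 = 6.742.
-2.87 − 6.742 = -9.612; -2.87 + 6.742 = 3.872.

[-9.612, 3.872]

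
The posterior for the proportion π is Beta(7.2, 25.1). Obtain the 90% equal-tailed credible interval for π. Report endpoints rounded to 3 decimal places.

[0.115, 0.351]

Posterior: Beta(7.2, 25.1).
Equal-tailed 90% interval: the 0.05 and 0.95 quantiles of Beta(7.2, 25.1).
Posterior mean ≈ 0.223, SD ≈ 0.072; a Normal approximation gives roughly [0.104, 0.342].
Exact: F⁻¹(0.05) = 0.115; F⁻¹(0.95) = 0.351.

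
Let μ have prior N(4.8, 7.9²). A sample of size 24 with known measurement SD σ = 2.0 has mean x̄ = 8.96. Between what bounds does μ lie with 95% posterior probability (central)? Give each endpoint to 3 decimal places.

Posterior precision = 1/7.9² + 24/2.0² = 0.0160 + 6.0000 = 6.0160, so posterior SD = 0.4077.
Posterior mean = (4.8/7.9² + 24·8.96/2.0²) / 6.0160 = 8.9489.
Interval: 8.9489 ± 1.960 × 0.4077 → [8.150, 9.748].

[8.150, 9.748]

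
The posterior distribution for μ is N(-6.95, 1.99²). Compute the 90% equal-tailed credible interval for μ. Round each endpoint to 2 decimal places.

The posterior is symmetric, so the 90% equal-tailed interval is μ = -6.95 ± z·1.99 with z = 1.645.
Half-width: 1.645 × 1.99 = 3.27.
-6.95 − 3.27 = -10.22; -6.95 + 3.27 = -3.68.

[-10.22, -3.68]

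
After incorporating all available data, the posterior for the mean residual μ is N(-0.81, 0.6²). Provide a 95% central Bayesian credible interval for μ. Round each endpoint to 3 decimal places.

[-1.986, 0.366]

The posterior is symmetric, so the 95% equal-tailed interval is μ = -0.81 ± z·0.6 with z = 1.960.
Half-width: 1.960 × 0.6 = 1.176.
-0.81 − 1.176 = -1.986; -0.81 + 1.176 = 0.366.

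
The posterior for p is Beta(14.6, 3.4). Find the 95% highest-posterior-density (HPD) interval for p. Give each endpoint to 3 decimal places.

[0.635, 0.966]

The posterior is unimodal and skewed, so the HPD interval has equal density at both endpoints and is the shortest 95% interval.
Solving f(0.635) = f(0.966) with F(0.966) − F(0.635) = 0.95 gives [0.635, 0.966].
For comparison, the equal-tailed interval is [0.607, 0.951]; the HPD is narrower and shifted toward the mode.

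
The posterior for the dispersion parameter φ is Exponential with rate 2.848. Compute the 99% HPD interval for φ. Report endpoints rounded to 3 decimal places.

[0.000, 1.617]

The exponential density is strictly decreasing on [0, ∞), so the HPD interval is anchored at 0: [0, q] with P(φ ≤ q) = 0.99.
q = −ln(1 − 0.99) / 2.848 = 4.6052 / 2.848 = 1.617.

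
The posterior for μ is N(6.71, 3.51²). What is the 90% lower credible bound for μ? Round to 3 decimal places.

Need L with P(μ ≥ L) = 0.90: L = 6.71 − z_{0.1}·3.51.
z = 1.282; L = 6.71 − 1.282 × 3.51 = 2.212.

2.212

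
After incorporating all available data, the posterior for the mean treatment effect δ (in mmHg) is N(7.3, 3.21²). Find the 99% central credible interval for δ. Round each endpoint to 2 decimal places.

[-0.97, 15.57]

The posterior is symmetric, so the 99% equal-tailed interval is δ = 7.3 ± z·3.21 with z = 2.576.
Half-width: 2.576 × 3.21 = 8.27.
7.3 − 8.27 = -0.97; 7.3 + 8.27 = 15.57.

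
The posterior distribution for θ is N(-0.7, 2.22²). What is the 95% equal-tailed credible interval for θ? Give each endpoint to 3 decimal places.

The posterior is symmetric, so the 95% equal-tailed interval is θ = -0.7 ± z·2.22 with z = 1.960.
Half-width: 1.960 × 2.22 = 4.351.
-0.7 − 4.351 = -5.051; -0.7 + 4.351 = 3.651.

[-5.051, 3.651]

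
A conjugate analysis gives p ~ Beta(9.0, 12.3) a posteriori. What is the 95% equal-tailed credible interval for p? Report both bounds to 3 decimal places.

[0.227, 0.632]

Posterior: Beta(9.0, 12.3).
Equal-tailed 95% interval: the 0.025 and 0.975 quantiles of Beta(9.0, 12.3).
Posterior mean ≈ 0.423, SD ≈ 0.105; a Normal approximation gives roughly [0.218, 0.628].
Exact: F⁻¹(0.025) = 0.227; F⁻¹(0.975) = 0.632.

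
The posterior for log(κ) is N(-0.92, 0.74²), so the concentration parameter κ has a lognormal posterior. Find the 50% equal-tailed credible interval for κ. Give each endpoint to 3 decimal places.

[0.242, 0.656]

On the log scale the 50% interval is -0.92 ± 0.674 × 0.74 = [-1.4191, -0.4209].
Exponentiate: [e^-1.4191, e^-0.4209] = [0.242, 0.656].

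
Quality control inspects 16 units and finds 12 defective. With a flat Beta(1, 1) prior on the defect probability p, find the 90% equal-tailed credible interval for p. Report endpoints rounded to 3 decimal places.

[0.539, 0.876]

Posterior: Beta(1+12, 1+4) = Beta(13, 5).
Equal-tailed 90% interval: the 0.05 and 0.95 quantiles of Beta(13, 5).
Posterior mean ≈ 0.722, SD ≈ 0.103; a Normal approximation gives roughly [0.553, 0.891].
Exact: F⁻¹(0.05) = 0.539; F⁻¹(0.95) = 0.876.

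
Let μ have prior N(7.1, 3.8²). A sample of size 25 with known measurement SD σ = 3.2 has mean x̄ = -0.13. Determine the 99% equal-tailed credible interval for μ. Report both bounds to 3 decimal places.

[-1.556, 1.695]

Posterior precision = 1/3.8² + 25/3.2² = 0.0693 + 2.4414 = 2.5107, so posterior SD = 0.6311.
Posterior mean = (7.1/3.8² + 25·-0.13/3.2²) / 2.5107 = 0.0694.
Interval: 0.0694 ± 2.576 × 0.6311 → [-1.556, 1.695].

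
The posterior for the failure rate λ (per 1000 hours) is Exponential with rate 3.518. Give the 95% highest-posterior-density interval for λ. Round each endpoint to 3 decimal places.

[0.000, 0.852]

The exponential density is strictly decreasing on [0, ∞), so the HPD interval is anchored at 0: [0, q] with P(λ ≤ q) = 0.95.
q = −ln(1 − 0.95) / 3.518 = 2.9957 / 3.518 = 0.852.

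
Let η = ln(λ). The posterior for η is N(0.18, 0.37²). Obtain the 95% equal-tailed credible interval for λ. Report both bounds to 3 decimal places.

[0.580, 2.472]

On the log scale the 95% interval is 0.18 ± 1.960 × 0.37 = [-0.5452, 0.9052].
Exponentiate: [e^-0.5452, e^0.9052] = [0.580, 2.472].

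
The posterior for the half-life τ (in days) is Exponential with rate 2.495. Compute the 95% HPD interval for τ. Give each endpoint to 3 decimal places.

[0.000, 1.201]

The exponential density is strictly decreasing on [0, ∞), so the HPD interval is anchored at 0: [0, q] with P(τ ≤ q) = 0.95.
q = −ln(1 − 0.95) / 2.495 = 2.9957 / 2.495 = 1.201.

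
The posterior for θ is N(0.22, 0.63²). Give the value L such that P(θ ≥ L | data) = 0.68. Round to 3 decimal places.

Need L with P(θ ≥ L) = 0.68: L = 0.22 − z_{0.32}·0.63.
z = 0.468; L = 0.22 − 0.468 × 0.63 = -0.075.

-0.075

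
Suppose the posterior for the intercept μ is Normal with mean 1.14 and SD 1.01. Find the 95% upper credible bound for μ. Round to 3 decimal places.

Need U with P(μ ≤ U) = 0.95: U = 1.14 + z_{0.05}·1.01.
z = 1.645; U = 1.14 + 1.645 × 1.01 = 2.801.

2.801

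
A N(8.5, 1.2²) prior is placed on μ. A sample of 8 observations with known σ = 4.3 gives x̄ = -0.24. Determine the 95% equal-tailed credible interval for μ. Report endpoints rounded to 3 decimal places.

[3.299, 6.991]

Posterior precision = 1/1.2² + 8/4.3² = 0.6944 + 0.4327 = 1.1271, so posterior SD = 0.9419.
Posterior mean = (8.5/1.2² + 8·-0.24/4.3²) / 1.1271 = 5.1450.
Interval: 5.1450 ± 1.960 × 0.9419 → [3.299, 6.991].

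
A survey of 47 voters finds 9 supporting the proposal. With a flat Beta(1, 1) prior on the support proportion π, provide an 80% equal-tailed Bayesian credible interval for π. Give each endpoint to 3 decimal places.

Posterior: Beta(1+9, 1+38) = Beta(10, 39).
Equal-tailed 80% interval: the 0.1 and 0.9 quantiles of Beta(10, 39).
Posterior mean ≈ 0.204, SD ≈ 0.057; a Normal approximation gives roughly [0.131, 0.277].
Exact: F⁻¹(0.1) = 0.134; F⁻¹(0.9) = 0.280.

[0.134, 0.280]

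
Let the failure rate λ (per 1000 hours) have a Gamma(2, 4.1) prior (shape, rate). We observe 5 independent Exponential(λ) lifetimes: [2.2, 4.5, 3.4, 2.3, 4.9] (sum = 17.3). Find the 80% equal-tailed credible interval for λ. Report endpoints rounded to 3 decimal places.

Posterior: Gamma(2+5, 4.1+17.3) = Gamma(7, 21.4) (shape, rate).
Equal-tailed 80% interval: Gamma(7, 21.4) quantiles at 0.1 and 0.9.
Posterior mean ≈ 0.327, SD ≈ 0.124; a Normal approximation gives roughly [0.169, 0.486].
Exact: lower = 0.182; upper = 0.492.

[0.182, 0.492]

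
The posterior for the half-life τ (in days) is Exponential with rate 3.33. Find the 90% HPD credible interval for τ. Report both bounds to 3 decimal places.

The exponential density is strictly decreasing on [0, ∞), so the HPD interval is anchored at 0: [0, q] with P(τ ≤ q) = 0.90.
q = −ln(1 − 0.90) / 3.33 = 2.3026 / 3.33 = 0.691.

[0.000, 0.691]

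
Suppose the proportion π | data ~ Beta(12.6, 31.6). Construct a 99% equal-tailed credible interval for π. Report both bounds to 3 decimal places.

Posterior: Beta(12.6, 31.6).
Equal-tailed 99% interval: the 0.005 and 0.995 quantiles of Beta(12.6, 31.6).
Posterior mean ≈ 0.285, SD ≈ 0.067; a Normal approximation gives roughly [0.112, 0.458].
Exact: F⁻¹(0.005) = 0.133; F⁻¹(0.995) = 0.472.

[0.133, 0.472]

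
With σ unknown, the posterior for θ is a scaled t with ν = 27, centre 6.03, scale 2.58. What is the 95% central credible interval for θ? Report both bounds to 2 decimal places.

The t_27 distribution is symmetric; the 95% interval is 6.03 ± t·2.58 with t_{0.975,27} = 2.052.
Half-width: 2.052 × 2.58 = 5.29.
6.03 − 5.29 = 0.74; 6.03 + 5.29 = 11.32.

[0.74, 11.32]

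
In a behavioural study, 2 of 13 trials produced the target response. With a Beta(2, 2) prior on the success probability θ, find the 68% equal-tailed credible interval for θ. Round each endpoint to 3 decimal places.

[0.135, 0.336]

Posterior: Beta(2+2, 2+11) = Beta(4, 13).
Equal-tailed 68% interval: the 0.16 and 0.84 quantiles of Beta(4, 13).
Posterior mean ≈ 0.235, SD ≈ 0.100; a Normal approximation gives roughly [0.136, 0.335].
Exact: F⁻¹(0.16) = 0.135; F⁻¹(0.84) = 0.336.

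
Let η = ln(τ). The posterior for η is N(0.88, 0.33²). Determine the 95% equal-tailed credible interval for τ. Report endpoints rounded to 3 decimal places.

[1.263, 4.603]

On the log scale the 95% interval is 0.88 ± 1.960 × 0.33 = [0.2332, 1.5268].
Exponentiate: [e^0.2332, e^1.5268] = [1.263, 4.603].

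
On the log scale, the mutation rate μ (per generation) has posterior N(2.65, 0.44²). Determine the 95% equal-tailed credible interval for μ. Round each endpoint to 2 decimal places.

[5.98, 33.53]

On the log scale the 95% interval is 2.65 ± 1.960 × 0.44 = [1.7876, 3.5124].
Exponentiate: [e^1.7876, e^3.5124] = [5.98, 33.53].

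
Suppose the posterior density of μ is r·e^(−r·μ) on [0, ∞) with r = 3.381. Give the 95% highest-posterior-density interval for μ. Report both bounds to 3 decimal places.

The exponential density is strictly decreasing on [0, ∞), so the HPD interval is anchored at 0: [0, q] with P(μ ≤ q) = 0.95.
q = −ln(1 − 0.95) / 3.381 = 2.9957 / 3.381 = 0.886.

[0.000, 0.886]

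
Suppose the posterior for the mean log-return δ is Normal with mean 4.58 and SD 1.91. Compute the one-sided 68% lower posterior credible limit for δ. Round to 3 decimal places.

Need L with P(δ ≥ L) = 0.68: L = 4.58 − z_{0.32}·1.91.
z = 0.468; L = 4.58 − 0.468 × 1.91 = 3.687.

3.687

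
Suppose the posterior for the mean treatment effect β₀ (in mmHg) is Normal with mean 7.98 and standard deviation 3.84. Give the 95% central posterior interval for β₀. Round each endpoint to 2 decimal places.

The posterior is symmetric, so the 95% equal-tailed interval is β₀ = 7.98 ± z·3.84 with z = 1.960.
Half-width: 1.960 × 3.84 = 7.53.
7.98 − 7.53 = 0.45; 7.98 + 7.53 = 15.51.

[0.45, 15.51]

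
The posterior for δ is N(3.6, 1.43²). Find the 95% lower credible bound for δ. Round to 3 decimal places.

1.248

Need L with P(δ ≥ L) = 0.95: L = 3.6 − z_{0.05}·1.43.
z = 1.645; L = 3.6 − 1.645 × 1.43 = 1.248.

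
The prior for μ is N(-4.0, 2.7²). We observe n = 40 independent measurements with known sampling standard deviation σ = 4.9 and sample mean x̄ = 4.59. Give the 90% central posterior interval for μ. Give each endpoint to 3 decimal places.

[2.712, 5.161]

Posterior precision = 1/2.7² + 40/4.9² = 0.1372 + 1.6660 = 1.8031, so posterior SD = 0.7447.
Posterior mean = (-4.0/2.7² + 40·4.59/4.9²) / 1.8031 = 3.9365.
Interval: 3.9365 ± 1.645 × 0.7447 → [2.712, 5.161].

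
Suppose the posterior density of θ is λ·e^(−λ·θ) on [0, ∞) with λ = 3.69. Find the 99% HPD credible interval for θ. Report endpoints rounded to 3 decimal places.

The exponential density is strictly decreasing on [0, ∞), so the HPD interval is anchored at 0: [0, q] with P(θ ≤ q) = 0.99.
q = −ln(1 − 0.99) / 3.69 = 4.6052 / 3.69 = 1.248.

[0.000, 1.248]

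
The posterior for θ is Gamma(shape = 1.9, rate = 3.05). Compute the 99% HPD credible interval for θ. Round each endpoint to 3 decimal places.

The posterior is unimodal and skewed, so the HPD interval has equal density at both endpoints and is the shortest 99% interval.
Solving f(0.002) = f(2.116) with F(2.116) − F(0.002) = 0.99 gives [0.002, 2.116].
For comparison, the equal-tailed interval is [0.029, 2.372]; the HPD is narrower and shifted toward the mode.

[0.002, 2.116]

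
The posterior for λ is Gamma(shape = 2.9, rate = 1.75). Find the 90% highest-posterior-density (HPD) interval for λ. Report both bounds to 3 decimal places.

The posterior is unimodal and skewed, so the HPD interval has equal density at both endpoints and is the shortest 90% interval.
Solving f(0.227) = f(3.045) with F(3.045) − F(0.227) = 0.90 gives [0.227, 3.045].
For comparison, the equal-tailed interval is [0.438, 3.512]; the HPD is narrower and shifted toward the mode.

[0.227, 3.045]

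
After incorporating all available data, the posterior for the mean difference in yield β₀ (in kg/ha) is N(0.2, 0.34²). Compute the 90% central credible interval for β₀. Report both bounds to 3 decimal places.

The posterior is symmetric, so the 90% equal-tailed interval is β₀ = 0.2 ± z·0.34 with z = 1.645.
Half-width: 1.645 × 0.34 = 0.559.
0.2 − 0.559 = -0.359; 0.2 + 0.559 = 0.759.

[-0.359, 0.759]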